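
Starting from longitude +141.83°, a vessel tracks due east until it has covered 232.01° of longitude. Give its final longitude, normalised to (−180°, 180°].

Start at +141.83°; shift +232.01° → +373.84°.
+373.84° lies outside (−180°, 180°]; subtract 360° → +13.84°.

+13.84°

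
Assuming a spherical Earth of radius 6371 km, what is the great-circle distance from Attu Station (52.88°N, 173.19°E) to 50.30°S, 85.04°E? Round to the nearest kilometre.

Δλ = 85.04 − 173.19 = -88.15°.
Δφ = -50.30 − 52.88 = -103.18°.
a = sin²(Δφ/2) + cos φ₁ · cos φ₂ · sin²(Δλ/2) = 0.800527.
c = 2·atan2(√a, √(1−a)) = 2.21562 rad → d = 6371·c ≈ 14115.69 km.

14116 km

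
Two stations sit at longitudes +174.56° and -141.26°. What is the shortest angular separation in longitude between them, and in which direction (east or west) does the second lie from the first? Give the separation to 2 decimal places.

Raw difference: -141.26 − 174.56 = -315.82°.
Normalise into (−180°, 180°]: -315.82° + 360° = 44.18°.
Positive ⇒ the second point lies to the east; separation 44.18°.

44.18° east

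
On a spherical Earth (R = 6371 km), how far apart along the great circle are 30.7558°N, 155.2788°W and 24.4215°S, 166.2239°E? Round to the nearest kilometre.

7379 km

Δλ = 166.2239 − -155.2788 = 321.5027°; wrapped into (−180°, 180°]: -38.4973°.
Δφ = -24.4215 − 30.7558 = -55.1773°.
a = sin²(Δφ/2) + cos φ₁ · cos φ₂ · sin²(Δλ/2) = 0.299520.
c = 2·atan2(√a, √(1−a)) = 1.15823 rad → d = 6371·c ≈ 7379.10 km.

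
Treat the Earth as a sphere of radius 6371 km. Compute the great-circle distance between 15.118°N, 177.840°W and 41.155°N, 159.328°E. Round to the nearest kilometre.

Δλ = 159.328 − -177.840 = 337.168°; wrapped into (−180°, 180°]: -22.832°.
Δφ = 41.155 − 15.118 = 26.037°.
a = sin²(Δφ/2) + cos φ₁ · cos φ₂ · sin²(Δλ/2) = 0.079221.
c = 2·atan2(√a, √(1−a)) = 0.57064 rad → d = 6371·c ≈ 3635.52 km.

3636 km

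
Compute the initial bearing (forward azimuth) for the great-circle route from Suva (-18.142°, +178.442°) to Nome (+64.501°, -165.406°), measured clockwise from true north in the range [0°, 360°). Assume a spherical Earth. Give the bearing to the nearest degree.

7°

Δλ = -165.406 − 178.442 = -343.848°; wrapped into (−180°, 180°]: 16.152°.
θ = atan2( sin Δλ · cos φ₂ , cos φ₁ · sin φ₂ − sin φ₁ · cos φ₂ · cos Δλ )
  = atan2(0.11976, 0.98648) = 6.922° → normalised to [0°, 360°): 6.922°.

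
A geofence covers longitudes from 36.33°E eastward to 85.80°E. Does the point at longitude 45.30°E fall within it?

Yes

Band width going east from +36.33° to +85.80°: ((85.80 − 36.33) mod 360) = 49.47°.
Offset of +45.30° east of the west edge: ((45.30 − 36.33) mod 360) = 8.97°.
8.97° ≤ 49.47° ⇒ inside.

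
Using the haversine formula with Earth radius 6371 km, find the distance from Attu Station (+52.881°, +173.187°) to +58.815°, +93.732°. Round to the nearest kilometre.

Δλ = 93.732 − 173.187 = -79.455°.
Δφ = 58.815 − 52.881 = 5.934°.
a = sin²(Δφ/2) + cos φ₁ · cos φ₂ · sin²(Δλ/2) = 0.130326.
c = 2·atan2(√a, √(1−a)) = 0.73869 rad → d = 6371·c ≈ 4706.22 km.

4706 km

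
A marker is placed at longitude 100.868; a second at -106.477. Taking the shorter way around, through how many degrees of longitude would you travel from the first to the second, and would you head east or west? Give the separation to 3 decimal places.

152.655° east

Raw difference: -106.477 − 100.868 = -207.345°.
Normalise into (−180°, 180°]: -207.345° + 360° = 152.655°.
Positive ⇒ the second point lies to the east; separation 152.655°.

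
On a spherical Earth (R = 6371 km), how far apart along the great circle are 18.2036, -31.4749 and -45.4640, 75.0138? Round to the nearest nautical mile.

6864 nmi

Δλ = 75.0138 − -31.4749 = 106.4887°.
Δφ = -45.4640 − 18.2036 = -63.6676°.
a = sin²(Δφ/2) + cos φ₁ · cos φ₂ · sin²(Δλ/2) = 0.705889.
c = 2·atan2(√a, √(1−a)) = 1.99520 rad → d = 6371·c ≈ 12711.43 km ≈ 6863.62 nmi.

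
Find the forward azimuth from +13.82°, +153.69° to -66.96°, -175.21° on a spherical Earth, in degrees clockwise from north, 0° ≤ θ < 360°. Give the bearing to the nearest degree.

168°

Δλ = -175.21 − 153.69 = -328.90°; wrapped into (−180°, 180°]: 31.10°.
θ = atan2( sin Δλ · cos φ₂ , cos φ₁ · sin φ₂ − sin φ₁ · cos φ₂ · cos Δλ )
  = atan2(0.20216, -0.97364) = 168.270° → normalised to [0°, 360°): 168.270°.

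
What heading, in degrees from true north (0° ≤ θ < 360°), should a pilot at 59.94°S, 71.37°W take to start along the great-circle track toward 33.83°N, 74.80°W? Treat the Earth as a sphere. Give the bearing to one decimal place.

Δλ = -74.80 − -71.37 = -3.43°.
θ = atan2( sin Δλ · cos φ₂ , cos φ₁ · sin φ₂ − sin φ₁ · cos φ₂ · cos Δλ )
  = atan2(-0.04970, 0.99655) = -2.855° → normalised to [0°, 360°): 357.145°.

357.1°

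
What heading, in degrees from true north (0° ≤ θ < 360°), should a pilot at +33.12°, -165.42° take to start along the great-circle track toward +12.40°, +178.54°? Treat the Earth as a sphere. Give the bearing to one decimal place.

219.0°

Δλ = 178.54 − -165.42 = 343.96°; wrapped into (−180°, 180°]: -16.04°.
θ = atan2( sin Δλ · cos φ₂ , cos φ₁ · sin φ₂ − sin φ₁ · cos φ₂ · cos Δλ )
  = atan2(-0.26986, -0.33303) = -140.981° → normalised to [0°, 360°): 219.019°.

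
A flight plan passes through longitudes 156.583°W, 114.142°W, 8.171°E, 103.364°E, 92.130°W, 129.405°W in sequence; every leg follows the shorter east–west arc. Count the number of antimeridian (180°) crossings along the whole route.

Leg 1: -156.583° → -114.142°, shortest Δλ = 42.441° (east) — does not cross 180°.
Leg 2: -114.142° → +8.171°, shortest Δλ = 122.313° (east) — does not cross 180°.
Leg 3: +8.171° → +103.364°, shortest Δλ = 95.193° (east) — does not cross 180°.
Leg 4: +103.364° → -92.130°, shortest Δλ = 164.506° (east) — crosses 180°.
Leg 5: -92.130° → -129.405°, shortest Δλ = -37.275° (west) — does not cross 180°.
Total crossings: 1.

1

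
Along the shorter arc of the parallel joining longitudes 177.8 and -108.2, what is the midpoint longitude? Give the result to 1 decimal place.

Signed shortest Δλ from +177.8° to -108.2° is +74.0°.
Midpoint longitude = +177.8° + (+74.0°)/2 = +177.8° + 37.0° = +214.8°.
Normalise into (−180°, 180°]: -145.2°.
(The naïve average (+177.8 + -108.2)/2 = 34.8° is on the wrong side of the globe.)

-145.2°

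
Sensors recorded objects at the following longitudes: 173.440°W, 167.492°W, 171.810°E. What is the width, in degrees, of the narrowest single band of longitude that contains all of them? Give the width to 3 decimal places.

20.698°

Sort the longitudes: -173.440°, -167.492°, +171.810°.
Eastward gaps between consecutive values (wrapping around): 5.948°, 339.302°, 14.750°.
Largest gap = 339.302° ⇒ minimal covering band is its complement: 360° − 339.302° = 20.698°.
Band runs from +171.810° eastward to -167.492°, crossing the antimeridian.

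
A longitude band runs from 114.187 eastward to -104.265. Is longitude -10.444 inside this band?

No

Band width going east from +114.187° to -104.265°: ((-104.265 − 114.187) mod 360) = 141.548°.
Offset of -10.444° east of the west edge: ((-10.444 − 114.187) mod 360) = 235.369°.
235.369° > 141.548° ⇒ outside.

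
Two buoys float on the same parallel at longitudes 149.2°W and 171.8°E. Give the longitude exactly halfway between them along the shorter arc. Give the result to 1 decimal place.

168.7°W

Signed shortest Δλ from -149.2° to +171.8° is -39.0°.
Midpoint longitude = -149.2° + (-39.0°)/2 = -149.2° − 19.5° = -168.7°.
(The naïve average (-149.2 + +171.8)/2 = 11.3° is on the wrong side of the globe.)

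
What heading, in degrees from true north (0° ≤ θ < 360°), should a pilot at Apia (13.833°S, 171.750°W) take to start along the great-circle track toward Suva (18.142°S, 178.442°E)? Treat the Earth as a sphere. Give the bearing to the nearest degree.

Δλ = 178.442 − -171.750 = 350.192°; wrapped into (−180°, 180°]: -9.808°.
θ = atan2( sin Δλ · cos φ₂ , cos φ₁ · sin φ₂ − sin φ₁ · cos φ₂ · cos Δλ )
  = atan2(-0.16188, -0.07846) = -115.858° → normalised to [0°, 360°): 244.142°.

244°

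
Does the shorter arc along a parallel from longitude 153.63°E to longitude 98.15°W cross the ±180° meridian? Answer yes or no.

Naïve |-98.15 − 153.63| = 251.78° > 180°, so the shorter arc goes the other way round — across 180°.
Signed shortest Δλ = ((-98.15 − 153.63 + 180) mod 360) − 180 = 108.22°.
Going east by 108.22° from +153.63° passes through 180° before reaching -98.15°.

Yes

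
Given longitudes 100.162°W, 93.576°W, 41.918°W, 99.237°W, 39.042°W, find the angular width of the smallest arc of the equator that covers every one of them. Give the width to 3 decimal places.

61.120°

Sort the longitudes: -100.162°, -99.237°, -93.576°, -41.918°, -39.042°.
Eastward gaps between consecutive values (wrapping around): 0.925°, 5.661°, 51.658°, 2.876°, 298.880°.
Largest gap = 298.880° ⇒ minimal covering band is its complement: 360° − 298.880° = 61.120°.
Band runs from -100.162° eastward to -39.042°.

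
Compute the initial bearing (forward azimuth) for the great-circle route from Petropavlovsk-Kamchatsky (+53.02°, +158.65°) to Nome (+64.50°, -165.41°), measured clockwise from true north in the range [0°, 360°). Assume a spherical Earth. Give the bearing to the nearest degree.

44°

Δλ = -165.41 − 158.65 = -324.06°; wrapped into (−180°, 180°]: 35.94°.
θ = atan2( sin Δλ · cos φ₂ , cos φ₁ · sin φ₂ − sin φ₁ · cos φ₂ · cos Δλ )
  = atan2(0.25268, 0.26450) = 43.692° → normalised to [0°, 360°): 43.692°.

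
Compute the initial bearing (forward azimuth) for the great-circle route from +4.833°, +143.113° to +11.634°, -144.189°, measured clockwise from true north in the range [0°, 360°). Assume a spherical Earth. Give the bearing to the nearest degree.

79°

Δλ = -144.189 − 143.113 = -287.302°; wrapped into (−180°, 180°]: 72.698°.
θ = atan2( sin Δλ · cos φ₂ , cos φ₁ · sin φ₂ − sin φ₁ · cos φ₂ · cos Δλ )
  = atan2(0.93514, 0.17640) = 79.318° → normalised to [0°, 360°): 79.318°.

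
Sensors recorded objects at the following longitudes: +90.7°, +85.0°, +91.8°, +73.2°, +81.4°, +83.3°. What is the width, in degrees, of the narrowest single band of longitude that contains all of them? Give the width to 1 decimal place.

Sort the longitudes: +73.2°, +81.4°, +83.3°, +85.0°, +90.7°, +91.8°.
Eastward gaps between consecutive values (wrapping around): 8.2°, 1.9°, 1.7°, 5.7°, 1.1°, 341.4°.
Largest gap = 341.4° ⇒ minimal covering band is its complement: 360° − 341.4° = 18.6°.
Band runs from +73.2° eastward to +91.8°.

18.6°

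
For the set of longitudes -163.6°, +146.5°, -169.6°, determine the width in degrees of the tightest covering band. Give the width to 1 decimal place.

49.9°

Sort the longitudes: -169.6°, -163.6°, +146.5°.
Eastward gaps between consecutive values (wrapping around): 6.0°, 310.1°, 43.9°.
Largest gap = 310.1° ⇒ minimal covering band is its complement: 360° − 310.1° = 49.9°.
Band runs from +146.5° eastward to -163.6°, crossing the antimeridian.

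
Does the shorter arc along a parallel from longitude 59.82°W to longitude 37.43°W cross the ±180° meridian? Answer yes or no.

Signed shortest Δλ = ((-37.43 − -59.82 + 180) mod 360) − 180 = 22.39°.
Going east by 22.39° from -59.82° reaches -37.43° without touching 180°.

No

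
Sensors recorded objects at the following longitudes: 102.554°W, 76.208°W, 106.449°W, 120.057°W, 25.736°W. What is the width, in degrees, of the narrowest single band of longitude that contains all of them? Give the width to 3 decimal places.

94.321°

Sort the longitudes: -120.057°, -106.449°, -102.554°, -76.208°, -25.736°.
Eastward gaps between consecutive values (wrapping around): 13.608°, 3.895°, 26.346°, 50.472°, 265.679°.
Largest gap = 265.679° ⇒ minimal covering band is its complement: 360° − 265.679° = 94.321°.
Band runs from -120.057° eastward to -25.736°.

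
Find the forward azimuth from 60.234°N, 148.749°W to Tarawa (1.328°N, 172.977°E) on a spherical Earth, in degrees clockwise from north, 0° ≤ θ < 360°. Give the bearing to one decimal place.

Δλ = 172.977 − -148.749 = 321.726°; wrapped into (−180°, 180°]: -38.274°.
θ = atan2( sin Δλ · cos φ₂ , cos φ₁ · sin φ₂ − sin φ₁ · cos φ₂ · cos Δλ )
  = atan2(-0.61926, -0.66979) = -137.245° → normalised to [0°, 360°): 222.755°.

222.8°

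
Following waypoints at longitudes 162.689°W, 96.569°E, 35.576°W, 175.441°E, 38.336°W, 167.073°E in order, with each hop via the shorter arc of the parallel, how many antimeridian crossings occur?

4

Leg 1: -162.689° → +96.569°, shortest Δλ = -100.742° (west) — crosses 180°.
Leg 2: +96.569° → -35.576°, shortest Δλ = -132.145° (west) — does not cross 180°.
Leg 3: -35.576° → +175.441°, shortest Δλ = -148.983° (west) — crosses 180°.
Leg 4: +175.441° → -38.336°, shortest Δλ = 146.223° (east) — crosses 180°.
Leg 5: -38.336° → +167.073°, shortest Δλ = -154.591° (west) — crosses 180°.
Total crossings: 4.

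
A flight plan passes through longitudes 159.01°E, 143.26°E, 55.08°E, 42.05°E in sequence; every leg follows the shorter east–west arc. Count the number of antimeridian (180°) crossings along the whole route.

0

Leg 1: +159.01° → +143.26°, shortest Δλ = -15.75° (west) — does not cross 180°.
Leg 2: +143.26° → +55.08°, shortest Δλ = -88.18° (west) — does not cross 180°.
Leg 3: +55.08° → +42.05°, shortest Δλ = -13.03° (west) — does not cross 180°.
Total crossings: 0.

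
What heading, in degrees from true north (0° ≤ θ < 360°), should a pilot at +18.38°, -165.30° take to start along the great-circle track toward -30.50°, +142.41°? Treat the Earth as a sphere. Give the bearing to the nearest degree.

Δλ = 142.41 − -165.30 = 307.71°; wrapped into (−180°, 180°]: -52.29°.
θ = atan2( sin Δλ · cos φ₂ , cos φ₁ · sin φ₂ − sin φ₁ · cos φ₂ · cos Δλ )
  = atan2(-0.68165, -0.64783) = -133.543° → normalised to [0°, 360°): 226.457°.

226°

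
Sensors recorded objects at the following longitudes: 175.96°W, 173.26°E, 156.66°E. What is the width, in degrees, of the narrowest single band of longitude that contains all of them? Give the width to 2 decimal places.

27.38°

Sort the longitudes: -175.96°, +156.66°, +173.26°.
Eastward gaps between consecutive values (wrapping around): 332.62°, 16.60°, 10.78°.
Largest gap = 332.62° ⇒ minimal covering band is its complement: 360° − 332.62° = 27.38°.
Band runs from +156.66° eastward to -175.96°, crossing the antimeridian.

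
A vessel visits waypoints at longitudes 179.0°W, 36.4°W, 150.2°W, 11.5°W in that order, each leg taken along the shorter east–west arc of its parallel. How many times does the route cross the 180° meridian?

0

Leg 1: -179.0° → -36.4°, shortest Δλ = 142.6° (east) — does not cross 180°.
Leg 2: -36.4° → -150.2°, shortest Δλ = -113.8° (west) — does not cross 180°.
Leg 3: -150.2° → -11.5°, shortest Δλ = 138.7° (east) — does not cross 180°.
Total crossings: 0.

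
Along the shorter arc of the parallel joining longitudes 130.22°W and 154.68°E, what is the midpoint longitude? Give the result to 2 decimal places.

167.77°W

Signed shortest Δλ from -130.22° to +154.68° is -75.10°.
Midpoint longitude = -130.22° + (-75.10°)/2 = -130.22° − 37.55° = -167.77°.
(The naïve average (-130.22 + +154.68)/2 = 12.23° is on the wrong side of the globe.)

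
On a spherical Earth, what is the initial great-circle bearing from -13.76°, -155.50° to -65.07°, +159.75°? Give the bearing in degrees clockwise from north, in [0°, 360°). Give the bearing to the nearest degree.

Δλ = 159.75 − -155.50 = 315.25°; wrapped into (−180°, 180°]: -44.75°.
θ = atan2( sin Δλ · cos φ₂ , cos φ₁ · sin φ₂ − sin φ₁ · cos φ₂ · cos Δλ )
  = atan2(-0.29675, -0.80960) = -159.870° → normalised to [0°, 360°): 200.130°.

200°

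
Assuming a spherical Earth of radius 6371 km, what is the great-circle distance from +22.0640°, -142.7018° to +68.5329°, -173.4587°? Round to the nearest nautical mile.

3010 nmi

Δλ = -173.4587 − -142.7018 = -30.7569°.
Δφ = 68.5329 − 22.0640 = 46.4689°.
a = sin²(Δφ/2) + cos φ₁ · cos φ₂ · sin²(Δλ/2) = 0.179479.
c = 2·atan2(√a, √(1−a)) = 0.87494 rad → d = 6371·c ≈ 5574.24 km ≈ 3009.85 nmi.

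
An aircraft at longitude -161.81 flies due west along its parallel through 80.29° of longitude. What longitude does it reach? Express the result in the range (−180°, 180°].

Start at -161.81°; shift −80.29° → -242.10°.
-242.10° lies outside (−180°, 180°]; add 360° → +117.90°.

+117.90°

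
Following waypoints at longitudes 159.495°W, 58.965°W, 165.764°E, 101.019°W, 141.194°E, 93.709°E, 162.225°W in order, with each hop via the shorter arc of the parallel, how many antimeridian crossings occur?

Leg 1: -159.495° → -58.965°, shortest Δλ = 100.53° (east) — does not cross 180°.
Leg 2: -58.965° → +165.764°, shortest Δλ = -135.271° (west) — crosses 180°.
Leg 3: +165.764° → -101.019°, shortest Δλ = 93.217° (east) — crosses 180°.
Leg 4: -101.019° → +141.194°, shortest Δλ = -117.787° (west) — crosses 180°.
Leg 5: +141.194° → +93.709°, shortest Δλ = -47.485° (west) — does not cross 180°.
Leg 6: +93.709° → -162.225°, shortest Δλ = 104.066° (east) — crosses 180°.
Total crossings: 4.

4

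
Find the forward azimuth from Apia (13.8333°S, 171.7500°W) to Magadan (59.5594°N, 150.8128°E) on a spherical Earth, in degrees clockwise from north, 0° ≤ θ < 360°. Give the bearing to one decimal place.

Δλ = 150.8128 − -171.7500 = 322.5628°; wrapped into (−180°, 180°]: -37.4372°.
θ = atan2( sin Δλ · cos φ₂ , cos φ₁ · sin φ₂ − sin φ₁ · cos φ₂ · cos Δλ )
  = atan2(-0.30799, 0.93333) = -18.262° → normalised to [0°, 360°): 341.738°.

341.7°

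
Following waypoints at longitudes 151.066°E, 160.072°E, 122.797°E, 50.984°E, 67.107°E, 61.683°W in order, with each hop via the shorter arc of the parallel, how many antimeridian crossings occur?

Leg 1: +151.066° → +160.072°, shortest Δλ = 9.006° (east) — does not cross 180°.
Leg 2: +160.072° → +122.797°, shortest Δλ = -37.275° (west) — does not cross 180°.
Leg 3: +122.797° → +50.984°, shortest Δλ = -71.813° (west) — does not cross 180°.
Leg 4: +50.984° → +67.107°, shortest Δλ = 16.123° (east) — does not cross 180°.
Leg 5: +67.107° → -61.683°, shortest Δλ = -128.79° (west) — does not cross 180°.
Total crossings: 0.

0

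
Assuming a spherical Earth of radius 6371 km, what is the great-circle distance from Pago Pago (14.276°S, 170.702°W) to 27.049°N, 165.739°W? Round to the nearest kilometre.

4626 km

Δλ = -165.739 − -170.702 = 4.963°.
Δφ = 27.049 − -14.276 = 41.325°.
a = sin²(Δφ/2) + cos φ₁ · cos φ₂ · sin²(Δλ/2) = 0.126130.
c = 2·atan2(√a, √(1−a)) = 0.72614 rad → d = 6371·c ≈ 4626.27 km.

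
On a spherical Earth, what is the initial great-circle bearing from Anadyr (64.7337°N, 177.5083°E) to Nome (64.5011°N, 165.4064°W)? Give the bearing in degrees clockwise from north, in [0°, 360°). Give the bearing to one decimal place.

Δλ = -165.4064 − 177.5083 = -342.9147°; wrapped into (−180°, 180°]: 17.0853°.
θ = atan2( sin Δλ · cos φ₂ , cos φ₁ · sin φ₂ − sin φ₁ · cos φ₂ · cos Δλ )
  = atan2(0.12648, 0.01312) = 84.077° → normalised to [0°, 360°): 84.077°.

84.1°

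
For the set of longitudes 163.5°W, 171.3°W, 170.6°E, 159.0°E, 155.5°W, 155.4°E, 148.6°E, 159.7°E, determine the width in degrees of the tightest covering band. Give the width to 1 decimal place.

Sort the longitudes: -171.3°, -163.5°, -155.5°, +148.6°, +155.4°, +159.0°, +159.7°, +170.6°.
Eastward gaps between consecutive values (wrapping around): 7.8°, 8.0°, 304.1°, 6.8°, 3.6°, 0.7°, 10.9°, 18.1°.
Largest gap = 304.1° ⇒ minimal covering band is its complement: 360° − 304.1° = 55.9°.
Band runs from +148.6° eastward to -155.5°, crossing the antimeridian.

55.9°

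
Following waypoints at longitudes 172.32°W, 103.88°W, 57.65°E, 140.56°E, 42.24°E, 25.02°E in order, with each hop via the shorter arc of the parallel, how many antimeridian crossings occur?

0

Leg 1: -172.32° → -103.88°, shortest Δλ = 68.44° (east) — does not cross 180°.
Leg 2: -103.88° → +57.65°, shortest Δλ = 161.53° (east) — does not cross 180°.
Leg 3: +57.65° → +140.56°, shortest Δλ = 82.91° (east) — does not cross 180°.
Leg 4: +140.56° → +42.24°, shortest Δλ = -98.32° (west) — does not cross 180°.
Leg 5: +42.24° → +25.02°, shortest Δλ = -17.22° (west) — does not cross 180°.
Total crossings: 0.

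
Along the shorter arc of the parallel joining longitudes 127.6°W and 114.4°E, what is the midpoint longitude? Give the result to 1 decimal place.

Signed shortest Δλ from -127.6° to +114.4° is -118.0°.
Midpoint longitude = -127.6° + (-118.0°)/2 = -127.6° − 59.0° = -186.6°.
Normalise into (−180°, 180°]: +173.4°.
(The naïve average (-127.6 + +114.4)/2 = -6.6° is on the wrong side of the globe.)

173.4°E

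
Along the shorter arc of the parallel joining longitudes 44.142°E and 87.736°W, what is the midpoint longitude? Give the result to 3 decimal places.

21.797°W

Signed shortest Δλ from +44.142° to -87.736° is -131.878°.
Midpoint longitude = +44.142° + (-131.878°)/2 = +44.142° − 65.939° = -21.797°.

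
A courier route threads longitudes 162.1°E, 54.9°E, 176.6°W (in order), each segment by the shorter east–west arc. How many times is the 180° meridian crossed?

Leg 1: +162.1° → +54.9°, shortest Δλ = -107.2° (west) — does not cross 180°.
Leg 2: +54.9° → -176.6°, shortest Δλ = 128.5° (east) — crosses 180°.
Total crossings: 1.

1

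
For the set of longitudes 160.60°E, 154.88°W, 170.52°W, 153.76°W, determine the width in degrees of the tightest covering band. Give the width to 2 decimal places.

45.64°

Sort the longitudes: -170.52°, -154.88°, -153.76°, +160.60°.
Eastward gaps between consecutive values (wrapping around): 15.64°, 1.12°, 314.36°, 28.88°.
Largest gap = 314.36° ⇒ minimal covering band is its complement: 360° − 314.36° = 45.64°.
Band runs from +160.60° eastward to -153.76°, crossing the antimeridian.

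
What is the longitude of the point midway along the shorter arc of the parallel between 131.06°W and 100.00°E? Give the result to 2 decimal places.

164.47°E

Signed shortest Δλ from -131.06° to +100.00° is -128.94°.
Midpoint longitude = -131.06° + (-128.94°)/2 = -131.06° − 64.47° = -195.53°.
Normalise into (−180°, 180°]: +164.47°.
(The naïve average (-131.06 + +100.00)/2 = -15.53° is on the wrong side of the globe.)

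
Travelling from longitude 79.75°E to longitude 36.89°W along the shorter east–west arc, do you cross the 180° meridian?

No

Signed shortest Δλ = ((-36.89 − 79.75 + 180) mod 360) − 180 = -116.64°.
Going west by 116.64° from +79.75° reaches -36.89° without touching 180°.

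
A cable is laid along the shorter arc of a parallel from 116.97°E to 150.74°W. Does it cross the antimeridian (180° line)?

Naïve |-150.74 − 116.97| = 267.71° > 180°, so the shorter arc goes the other way round — across 180°.
Signed shortest Δλ = ((-150.74 − 116.97 + 180) mod 360) − 180 = 92.29°.
Going east by 92.29° from +116.97° passes through 180° before reaching -150.74°.

Yes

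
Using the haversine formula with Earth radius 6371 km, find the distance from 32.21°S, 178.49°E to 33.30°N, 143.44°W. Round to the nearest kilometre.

Δλ = -143.44 − 178.49 = -321.93°; wrapped into (−180°, 180°]: 38.07°.
Δφ = 33.30 − -32.21 = 65.51°.
a = sin²(Δφ/2) + cos φ₁ · cos φ₂ · sin²(Δλ/2) = 0.367956.
c = 2·atan2(√a, √(1−a)) = 1.30354 rad → d = 6371·c ≈ 8304.84 km.

8305 km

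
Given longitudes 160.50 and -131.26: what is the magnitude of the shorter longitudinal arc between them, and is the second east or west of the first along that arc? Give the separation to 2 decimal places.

Raw difference: -131.26 − 160.50 = -291.76°.
Normalise into (−180°, 180°]: -291.76° + 360° = 68.24°.
Positive ⇒ the second point lies to the east; separation 68.24°.

68.24° east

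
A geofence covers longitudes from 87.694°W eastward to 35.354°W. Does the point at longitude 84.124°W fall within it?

Yes

Band width going east from -87.694° to -35.354°: ((-35.354 − -87.694) mod 360) = 52.340°.
Offset of -84.124° east of the west edge: ((-84.124 − -87.694) mod 360) = 3.570°.
3.570° ≤ 52.340° ⇒ inside.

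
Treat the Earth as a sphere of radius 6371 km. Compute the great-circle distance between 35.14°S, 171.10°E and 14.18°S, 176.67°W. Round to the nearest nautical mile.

1421 nmi

Δλ = -176.67 − 171.10 = -347.77°; wrapped into (−180°, 180°]: 12.23°.
Δφ = -14.18 − -35.14 = 20.96°.
a = sin²(Δφ/2) + cos φ₁ · cos φ₂ · sin²(Δλ/2) = 0.042081.
c = 2·atan2(√a, √(1−a)) = 0.41321 rad → d = 6371·c ≈ 2632.55 km ≈ 1421.46 nmi.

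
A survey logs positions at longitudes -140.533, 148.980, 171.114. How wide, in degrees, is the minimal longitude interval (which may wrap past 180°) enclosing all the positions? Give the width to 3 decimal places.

70.487°

Sort the longitudes: -140.533°, +148.980°, +171.114°.
Eastward gaps between consecutive values (wrapping around): 289.513°, 22.134°, 48.353°.
Largest gap = 289.513° ⇒ minimal covering band is its complement: 360° − 289.513° = 70.487°.
Band runs from +148.980° eastward to -140.533°, crossing the antimeridian.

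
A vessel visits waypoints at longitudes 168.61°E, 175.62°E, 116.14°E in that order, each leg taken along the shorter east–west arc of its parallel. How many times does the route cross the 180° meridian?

Leg 1: +168.61° → +175.62°, shortest Δλ = 7.01° (east) — does not cross 180°.
Leg 2: +175.62° → +116.14°, shortest Δλ = -59.48° (west) — does not cross 180°.
Total crossings: 0.

0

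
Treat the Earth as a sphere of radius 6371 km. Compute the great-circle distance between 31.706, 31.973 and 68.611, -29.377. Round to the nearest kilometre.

Δλ = -29.377 − 31.973 = -61.350°.
Δφ = 68.611 − 31.706 = 36.905°.
a = sin²(Δφ/2) + cos φ₁ · cos φ₂ · sin²(Δλ/2) = 0.180938.
c = 2·atan2(√a, √(1−a)) = 0.87874 rad → d = 6371·c ≈ 5598.43 km.

5598 km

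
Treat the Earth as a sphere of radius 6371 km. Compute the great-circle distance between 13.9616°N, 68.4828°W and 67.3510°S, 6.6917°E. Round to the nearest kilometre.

10819 km

Δλ = 6.6917 − -68.4828 = 75.1745°.
Δφ = -67.3510 − 13.9616 = -81.3126°.
a = sin²(Δφ/2) + cos φ₁ · cos φ₂ · sin²(Δλ/2) = 0.563521.
c = 2·atan2(√a, √(1−a)) = 1.69818 rad → d = 6371·c ≈ 10819.12 km.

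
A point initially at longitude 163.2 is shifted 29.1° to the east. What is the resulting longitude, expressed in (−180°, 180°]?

-167.7°

Start at +163.2°; shift +29.1° → +192.3°.
+192.3° lies outside (−180°, 180°]; subtract 360° → -167.7°.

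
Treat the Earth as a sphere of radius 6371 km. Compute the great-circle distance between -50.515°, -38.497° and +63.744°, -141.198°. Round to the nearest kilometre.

15449 km

Δλ = -141.198 − -38.497 = -102.701°.
Δφ = 63.744 − -50.515 = 114.259°.
a = sin²(Δφ/2) + cos φ₁ · cos φ₂ · sin²(Δλ/2) = 0.877005.
c = 2·atan2(√a, √(1−a)) = 2.42494 rad → d = 6371·c ≈ 15449.31 km.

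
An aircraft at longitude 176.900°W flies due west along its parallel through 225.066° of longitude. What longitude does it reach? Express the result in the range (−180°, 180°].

Start at -176.900°; shift −225.066° → -401.966°.
-401.966° lies outside (−180°, 180°]; add 360° → -41.966°.

41.966°W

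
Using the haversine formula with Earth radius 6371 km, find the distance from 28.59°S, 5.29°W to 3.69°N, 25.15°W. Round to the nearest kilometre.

4170 km

Δλ = -25.15 − -5.29 = -19.86°.
Δφ = 3.69 − -28.59 = 32.28°.
a = sin²(Δφ/2) + cos φ₁ · cos φ₂ · sin²(Δλ/2) = 0.103333.
c = 2·atan2(√a, √(1−a)) = 0.65453 rad → d = 6371·c ≈ 4170.01 km.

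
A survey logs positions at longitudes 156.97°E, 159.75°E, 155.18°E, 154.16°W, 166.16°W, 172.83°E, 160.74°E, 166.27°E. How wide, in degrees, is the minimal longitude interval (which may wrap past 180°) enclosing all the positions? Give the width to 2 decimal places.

Sort the longitudes: -166.16°, -154.16°, +155.18°, +156.97°, +159.75°, +160.74°, +166.27°, +172.83°.
Eastward gaps between consecutive values (wrapping around): 12.00°, 309.34°, 1.79°, 2.78°, 0.99°, 5.53°, 6.56°, 21.01°.
Largest gap = 309.34° ⇒ minimal covering band is its complement: 360° − 309.34° = 50.66°.
Band runs from +155.18° eastward to -154.16°, crossing the antimeridian.

50.66°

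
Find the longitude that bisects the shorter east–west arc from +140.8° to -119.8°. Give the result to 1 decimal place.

-169.5°

Signed shortest Δλ from +140.8° to -119.8° is +99.4°.
Midpoint longitude = +140.8° + (+99.4°)/2 = +140.8° + 49.7° = +190.5°.
Normalise into (−180°, 180°]: -169.5°.
(The naïve average (+140.8 + -119.8)/2 = 10.5° is on the wrong side of the globe.)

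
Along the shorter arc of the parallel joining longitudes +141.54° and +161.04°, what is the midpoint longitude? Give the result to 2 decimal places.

+151.29°

Signed shortest Δλ from +141.54° to +161.04° is +19.50°.
Midpoint longitude = +141.54° + (+19.50°)/2 = +141.54° + 9.75° = +151.29°.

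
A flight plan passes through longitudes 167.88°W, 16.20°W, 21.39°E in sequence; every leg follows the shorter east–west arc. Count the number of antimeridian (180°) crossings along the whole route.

0

Leg 1: -167.88° → -16.20°, shortest Δλ = 151.68° (east) — does not cross 180°.
Leg 2: -16.20° → +21.39°, shortest Δλ = 37.59° (east) — does not cross 180°.
Total crossings: 0.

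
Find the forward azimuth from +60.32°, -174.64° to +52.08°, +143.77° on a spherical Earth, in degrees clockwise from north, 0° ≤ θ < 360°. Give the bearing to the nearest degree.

269°

Δλ = 143.77 − -174.64 = 318.41°; wrapped into (−180°, 180°]: -41.59°.
θ = atan2( sin Δλ · cos φ₂ , cos φ₁ · sin φ₂ − sin φ₁ · cos φ₂ · cos Δλ )
  = atan2(-0.40794, -0.00872) = -91.225° → normalised to [0°, 360°): 268.775°.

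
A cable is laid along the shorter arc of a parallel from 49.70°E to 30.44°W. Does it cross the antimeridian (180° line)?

Signed shortest Δλ = ((-30.44 − 49.70 + 180) mod 360) − 180 = -80.14°.
Going west by 80.14° from +49.70° reaches -30.44° without touching 180°.

No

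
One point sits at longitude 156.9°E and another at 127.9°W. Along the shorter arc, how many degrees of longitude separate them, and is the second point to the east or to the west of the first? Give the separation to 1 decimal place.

Raw difference: -127.9 − 156.9 = -284.8°.
Normalise into (−180°, 180°]: -284.8° + 360° = 75.2°.
Positive ⇒ the second point lies to the east; separation 75.2°.

75.2° east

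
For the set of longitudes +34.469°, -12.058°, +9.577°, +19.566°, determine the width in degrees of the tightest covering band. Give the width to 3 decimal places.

Sort the longitudes: -12.058°, +9.577°, +19.566°, +34.469°.
Eastward gaps between consecutive values (wrapping around): 21.635°, 9.989°, 14.903°, 313.473°.
Largest gap = 313.473° ⇒ minimal covering band is its complement: 360° − 313.473° = 46.527°.
Band runs from -12.058° eastward to +34.469°.

46.527°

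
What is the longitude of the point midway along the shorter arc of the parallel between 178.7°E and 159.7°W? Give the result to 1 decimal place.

170.5°W

Signed shortest Δλ from +178.7° to -159.7° is +21.6°.
Midpoint longitude = +178.7° + (+21.6°)/2 = +178.7° + 10.8° = +189.5°.
Normalise into (−180°, 180°]: -170.5°.
(The naïve average (+178.7 + -159.7)/2 = 9.5° is on the wrong side of the globe.)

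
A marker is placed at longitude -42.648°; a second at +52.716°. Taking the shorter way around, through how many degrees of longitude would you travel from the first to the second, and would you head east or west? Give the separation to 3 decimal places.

95.364° east

Raw difference: 52.716 − -42.648 = 95.364°.
Normalise into (−180°, 180°]: 95.364° stays 95.364°.
Positive ⇒ the second point lies to the east; separation 95.364°.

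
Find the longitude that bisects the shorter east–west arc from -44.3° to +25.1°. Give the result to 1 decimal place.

-9.6°

Signed shortest Δλ from -44.3° to +25.1° is +69.4°.
Midpoint longitude = -44.3° + (+69.4°)/2 = -44.3° + 34.7° = -9.6°.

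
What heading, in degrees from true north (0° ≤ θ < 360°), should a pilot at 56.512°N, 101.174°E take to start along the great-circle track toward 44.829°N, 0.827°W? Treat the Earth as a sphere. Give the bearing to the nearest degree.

306°

Δλ = -0.827 − 101.174 = -102.001°.
θ = atan2( sin Δλ · cos φ₂ , cos φ₁ · sin φ₂ − sin φ₁ · cos φ₂ · cos Δλ )
  = atan2(-0.69371, 0.51198) = -53.572° → normalised to [0°, 360°): 306.428°.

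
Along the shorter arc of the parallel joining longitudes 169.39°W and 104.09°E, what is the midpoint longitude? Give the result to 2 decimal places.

Signed shortest Δλ from -169.39° to +104.09° is -86.52°.
Midpoint longitude = -169.39° + (-86.52°)/2 = -169.39° − 43.26° = -212.65°.
Normalise into (−180°, 180°]: +147.35°.
(The naïve average (-169.39 + +104.09)/2 = -32.65° is on the wrong side of the globe.)

147.35°E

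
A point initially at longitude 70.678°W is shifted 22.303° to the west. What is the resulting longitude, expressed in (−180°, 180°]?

Start at -70.678°; shift −22.303° → -92.981°.
-92.981° already lies in (−180°, 180°].

92.981°W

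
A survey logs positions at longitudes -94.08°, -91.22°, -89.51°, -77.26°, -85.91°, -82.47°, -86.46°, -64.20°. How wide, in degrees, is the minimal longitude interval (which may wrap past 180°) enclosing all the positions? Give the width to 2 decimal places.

29.88°

Sort the longitudes: -94.08°, -91.22°, -89.51°, -86.46°, -85.91°, -82.47°, -77.26°, -64.20°.
Eastward gaps between consecutive values (wrapping around): 2.86°, 1.71°, 3.05°, 0.55°, 3.44°, 5.21°, 13.06°, 330.12°.
Largest gap = 330.12° ⇒ minimal covering band is its complement: 360° − 330.12° = 29.88°.
Band runs from -94.08° eastward to -64.20°.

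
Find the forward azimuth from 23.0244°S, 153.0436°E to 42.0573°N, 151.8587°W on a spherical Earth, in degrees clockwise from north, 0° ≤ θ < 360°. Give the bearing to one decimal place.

37.9°

Δλ = -151.8587 − 153.0436 = -304.9023°; wrapped into (−180°, 180°]: 55.0977°.
θ = atan2( sin Δλ · cos φ₂ , cos φ₁ · sin φ₂ − sin φ₁ · cos φ₂ · cos Δλ )
  = atan2(0.60893, 0.78267) = 37.883° → normalised to [0°, 360°): 37.883°.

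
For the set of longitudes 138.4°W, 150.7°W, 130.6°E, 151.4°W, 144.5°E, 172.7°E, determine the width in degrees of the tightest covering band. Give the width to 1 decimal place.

Sort the longitudes: -151.4°, -150.7°, -138.4°, +130.6°, +144.5°, +172.7°.
Eastward gaps between consecutive values (wrapping around): 0.7°, 12.3°, 269.0°, 13.9°, 28.2°, 35.9°.
Largest gap = 269.0° ⇒ minimal covering band is its complement: 360° − 269.0° = 91.0°.
Band runs from +130.6° eastward to -138.4°, crossing the antimeridian.

91.0°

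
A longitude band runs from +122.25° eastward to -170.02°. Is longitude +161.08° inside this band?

Yes

Band width going east from +122.25° to -170.02°: ((-170.02 − 122.25) mod 360) = 67.73°.
Offset of +161.08° east of the west edge: ((161.08 − 122.25) mod 360) = 38.83°.
38.83° ≤ 67.73° ⇒ inside.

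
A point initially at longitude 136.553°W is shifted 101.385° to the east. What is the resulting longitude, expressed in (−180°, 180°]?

35.168°W

Start at -136.553°; shift +101.385° → -35.168°.
-35.168° already lies in (−180°, 180°].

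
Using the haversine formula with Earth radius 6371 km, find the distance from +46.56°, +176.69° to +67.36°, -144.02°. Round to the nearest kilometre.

3220 km

Δλ = -144.02 − 176.69 = -320.71°; wrapped into (−180°, 180°]: 39.29°.
Δφ = 67.36 − 46.56 = 20.80°.
a = sin²(Δφ/2) + cos φ₁ · cos φ₂ · sin²(Δλ/2) = 0.062503.
c = 2·atan2(√a, √(1−a)) = 0.50537 rad → d = 6371·c ≈ 3219.73 km.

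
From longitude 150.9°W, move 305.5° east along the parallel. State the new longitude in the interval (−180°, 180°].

Start at -150.9°; shift +305.5° → +154.6°.
+154.6° already lies in (−180°, 180°].

154.6°E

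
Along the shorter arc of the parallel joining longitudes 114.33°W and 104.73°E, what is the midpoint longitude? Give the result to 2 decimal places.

175.20°E

Signed shortest Δλ from -114.33° to +104.73° is -140.94°.
Midpoint longitude = -114.33° + (-140.94°)/2 = -114.33° − 70.47° = -184.80°.
Normalise into (−180°, 180°]: +175.20°.
(The naïve average (-114.33 + +104.73)/2 = -4.8° is on the wrong side of the globe.)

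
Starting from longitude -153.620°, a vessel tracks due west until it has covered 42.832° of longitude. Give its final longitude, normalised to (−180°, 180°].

Start at -153.620°; shift −42.832° → -196.452°.
-196.452° lies outside (−180°, 180°]; add 360° → +163.548°.

+163.548°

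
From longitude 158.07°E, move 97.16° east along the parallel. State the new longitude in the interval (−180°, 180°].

Start at +158.07°; shift +97.16° → +255.23°.
+255.23° lies outside (−180°, 180°]; subtract 360° → -104.77°.

104.77°W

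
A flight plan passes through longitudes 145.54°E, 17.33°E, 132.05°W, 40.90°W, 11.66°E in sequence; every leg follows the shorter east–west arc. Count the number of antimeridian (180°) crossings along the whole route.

Leg 1: +145.54° → +17.33°, shortest Δλ = -128.21° (west) — does not cross 180°.
Leg 2: +17.33° → -132.05°, shortest Δλ = -149.38° (west) — does not cross 180°.
Leg 3: -132.05° → -40.90°, shortest Δλ = 91.15° (east) — does not cross 180°.
Leg 4: -40.90° → +11.66°, shortest Δλ = 52.56° (east) — does not cross 180°.
Total crossings: 0.

0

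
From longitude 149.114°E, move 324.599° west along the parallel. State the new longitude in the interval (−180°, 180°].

175.485°W

Start at +149.114°; shift −324.599° → -175.485°.
-175.485° already lies in (−180°, 180°].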